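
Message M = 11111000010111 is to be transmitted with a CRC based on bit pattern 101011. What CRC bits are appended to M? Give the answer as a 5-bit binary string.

11100

Append 5 zeros: 1111100001011100000. Divide by 101011 (XOR where the leading bit is 1):
  pos 0: 111110 XOR 101011 = 010101
  pos 1: 101010 XOR 101011 = 000001
  pos 6: 100101 XOR 101011 = 001110
  pos 8: 111011 XOR 101011 = 010000
  pos 9: 100000 XOR 101011 = 001011
  pos 11: 101100 XOR 101011 = 000111
Remainder (last 5 bits) = 11100. This is the CRC / FCS.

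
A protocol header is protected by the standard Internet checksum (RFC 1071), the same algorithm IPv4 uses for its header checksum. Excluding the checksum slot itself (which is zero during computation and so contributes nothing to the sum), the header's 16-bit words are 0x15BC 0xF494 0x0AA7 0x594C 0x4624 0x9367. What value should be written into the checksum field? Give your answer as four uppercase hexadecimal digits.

B82F

One's-complement addition (fold any carry out of bit 15 back into bit 0):
  0x15BC + 0xF494 = 0x10A50 → wrap carry → 0x0A51
  0x0A51 + 0x0AA7 = 0x014F8
  0x14F8 + 0x594C = 0x06E44
  0x6E44 + 0x4624 = 0x0B468
  0xB468 + 0x9367 = 0x147CF → wrap carry → 0x47D0
One's-complement sum = 0x47D0.
Checksum = ~0x47D0 & 0xFFFF = 0xB82F.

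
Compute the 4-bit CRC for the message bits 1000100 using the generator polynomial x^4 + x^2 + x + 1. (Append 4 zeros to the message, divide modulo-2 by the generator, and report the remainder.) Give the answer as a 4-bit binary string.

0011

Append 4 zeros: 10001000000. Divide by 10111 (XOR where the leading bit is 1):
  pos 0: 10001 XOR 10111 = 00110
  pos 2: 11000 XOR 10111 = 01111
  pos 3: 11110 XOR 10111 = 01001
  pos 4: 10010 XOR 10111 = 00101
  pos 6: 10100 XOR 10111 = 00011
Remainder (last 4 bits) = 0011. This is the CRC / FCS.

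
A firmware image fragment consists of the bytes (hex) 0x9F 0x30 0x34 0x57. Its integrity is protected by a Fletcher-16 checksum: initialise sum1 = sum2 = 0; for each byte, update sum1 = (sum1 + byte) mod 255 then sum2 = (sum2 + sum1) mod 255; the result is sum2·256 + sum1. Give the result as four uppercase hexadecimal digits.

Running sums (mod 255):
  after byte 0 (0x9F): sum1=159, sum2=159
  after byte 1 (0x30): sum1=207, sum2=111
  after byte 2 (0x34): sum1=4, sum2=115
  after byte 3 (0x57): sum1=91, sum2=206
Checksum = sum2·256 + sum1 = 206·256 + 91 = 52827 = 0xCE5B.

CE5B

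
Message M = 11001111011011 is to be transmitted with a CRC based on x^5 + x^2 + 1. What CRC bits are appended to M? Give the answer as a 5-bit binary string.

00000

Append 5 zeros: 1100111101101100000. Divide by 100101 (XOR where the leading bit is 1):
  pos 0: 110011 XOR 100101 = 010110
  pos 1: 101101 XOR 100101 = 001000
  pos 3: 100010 XOR 100101 = 000111
  pos 6: 111110 XOR 100101 = 011011
  pos 7: 110111 XOR 100101 = 010010
  pos 8: 100101 XOR 100101 = 000000
Remainder (last 5 bits) = 00000. This is the CRC / FCS.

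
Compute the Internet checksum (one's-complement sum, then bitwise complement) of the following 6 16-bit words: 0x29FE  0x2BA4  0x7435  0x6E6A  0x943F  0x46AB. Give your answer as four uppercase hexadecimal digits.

One's-complement addition (fold any carry out of bit 15 back into bit 0):
  0x29FE + 0x2BA4 = 0x055A2
  0x55A2 + 0x7435 = 0x0C9D7
  0xC9D7 + 0x6E6A = 0x13841 → wrap carry → 0x3842
  0x3842 + 0x943F = 0x0CC81
  0xCC81 + 0x46AB = 0x1132C → wrap carry → 0x132D
One's-complement sum = 0x132D.
Checksum = ~0x132D & 0xFFFF = 0xECD2.

ECD2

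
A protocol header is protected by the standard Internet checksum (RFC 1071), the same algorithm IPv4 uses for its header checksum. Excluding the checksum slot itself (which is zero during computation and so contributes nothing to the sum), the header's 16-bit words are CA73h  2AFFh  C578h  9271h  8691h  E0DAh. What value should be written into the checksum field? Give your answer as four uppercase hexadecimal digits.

One's-complement addition (fold any carry out of bit 15 back into bit 0):
  0xCA73 + 0x2AFF = 0x0F572
  0xF572 + 0xC578 = 0x1BAEA → wrap carry → 0xBAEB
  0xBAEB + 0x9271 = 0x14D5C → wrap carry → 0x4D5D
  0x4D5D + 0x8691 = 0x0D3EE
  0xD3EE + 0xE0DA = 0x1B4C8 → wrap carry → 0xB4C9
One's-complement sum = 0xB4C9.
Checksum = ~0xB4C9 & 0xFFFF = 0x4B36.

4B36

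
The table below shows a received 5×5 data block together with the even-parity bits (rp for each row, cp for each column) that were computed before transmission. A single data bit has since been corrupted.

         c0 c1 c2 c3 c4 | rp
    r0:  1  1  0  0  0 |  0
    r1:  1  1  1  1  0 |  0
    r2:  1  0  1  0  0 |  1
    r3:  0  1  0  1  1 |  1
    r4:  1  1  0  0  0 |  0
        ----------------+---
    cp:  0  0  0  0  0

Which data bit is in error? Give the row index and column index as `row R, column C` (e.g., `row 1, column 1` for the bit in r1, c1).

Recompute each row's even parity and compare to rp:
  r0: data parity 0, sent rp 0 → ok
  r1: data parity 0, sent rp 0 → ok
  r2: data parity 0, sent rp 1 → mismatch
  r3: data parity 1, sent rp 1 → ok
  r4: data parity 0, sent rp 0 → ok
Recompute each column's even parity and compare to cp:
  c0: data parity 0, sent cp 0 → ok
  c1: data parity 0, sent cp 0 → ok
  c2: data parity 0, sent cp 0 → ok
  c3: data parity 0, sent cp 0 → ok
  c4: data parity 1, sent cp 0 → mismatch
Exactly one row (r2) and one column (c4) fail → the flipped bit is at their intersection.

row 2, column 4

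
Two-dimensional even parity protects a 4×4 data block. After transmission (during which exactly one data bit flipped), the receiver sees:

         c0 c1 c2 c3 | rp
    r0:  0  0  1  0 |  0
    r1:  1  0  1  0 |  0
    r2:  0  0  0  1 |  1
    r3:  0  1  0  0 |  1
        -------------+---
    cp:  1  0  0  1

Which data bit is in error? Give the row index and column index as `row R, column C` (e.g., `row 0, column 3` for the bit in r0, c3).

row 0, column 1

Recompute each row's even parity and compare to rp:
  r0: data parity 1, sent rp 0 → mismatch
  r1: data parity 0, sent rp 0 → ok
  r2: data parity 1, sent rp 1 → ok
  r3: data parity 1, sent rp 1 → ok
Recompute each column's even parity and compare to cp:
  c0: data parity 1, sent cp 1 → ok
  c1: data parity 1, sent cp 0 → mismatch
  c2: data parity 0, sent cp 0 → ok
  c3: data parity 1, sent cp 1 → ok
Exactly one row (r0) and one column (c1) fail → the flipped bit is at their intersection.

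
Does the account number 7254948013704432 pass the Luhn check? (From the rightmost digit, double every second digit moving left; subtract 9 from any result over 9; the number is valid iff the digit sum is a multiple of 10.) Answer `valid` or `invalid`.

From the right, keep odd positions and double even positions (subtract 9 from any doubled value over 9):
  doubled (positions 2,4,...): 6 8 5 2 7 9 1 5 → sum 43
  kept (positions 1,3,...): 2 4 0 3 0 4 4 2 → sum 19
Total = 62.
62 mod 10 = 2, so the number is invalid.

invalid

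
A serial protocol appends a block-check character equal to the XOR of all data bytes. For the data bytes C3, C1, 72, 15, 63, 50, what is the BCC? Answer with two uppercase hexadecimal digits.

XOR the bytes together:
  start with 0xC3
  0xC3 ⊕ 0xC1 = 0x02
  0x02 ⊕ 0x72 = 0x70
  0x70 ⊕ 0x15 = 0x65
  0x65 ⊕ 0x63 = 0x06
  0x06 ⊕ 0x50 = 0x56

56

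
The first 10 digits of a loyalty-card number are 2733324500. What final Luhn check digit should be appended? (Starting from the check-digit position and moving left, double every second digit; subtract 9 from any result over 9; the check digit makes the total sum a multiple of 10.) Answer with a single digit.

Partial digits right→left: 0 0 5 4 2 3 3 3 7 2
Double every second digit counting from the check-digit position (so the 1st, 3rd, 5th, ... of the partial from the right).
  doubled (with −9 where >9): 0 1 4 6 5 → sum 16
  kept as-is: 0 4 3 3 2 → sum 12
Total = 16 + 12 = 28.
Check digit = (10 − (28 mod 10)) mod 10 = 2.

2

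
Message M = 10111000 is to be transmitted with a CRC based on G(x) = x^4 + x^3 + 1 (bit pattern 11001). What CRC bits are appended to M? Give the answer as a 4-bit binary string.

0001

Append 4 zeros: 101110000000. Divide by 11001 (XOR where the leading bit is 1):
  pos 0: 10111 XOR 11001 = 01110
  pos 1: 11100 XOR 11001 = 00101
  pos 3: 10100 XOR 11001 = 01101
  pos 4: 11010 XOR 11001 = 00011
  pos 7: 11000 XOR 11001 = 00001
Remainder (last 4 bits) = 0001. This is the CRC / FCS.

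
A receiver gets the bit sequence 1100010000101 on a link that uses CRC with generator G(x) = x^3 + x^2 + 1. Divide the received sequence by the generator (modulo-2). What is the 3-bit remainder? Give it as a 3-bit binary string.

Modulo-2 division of 1100010000101 by 1101:
  pos 0: 1100 XOR 1101 = 0001
  pos 3: 1010 XOR 1101 = 0111
  pos 4: 1110 XOR 1101 = 0011
  pos 6: 1100 XOR 1101 = 0001
  pos 9: 1101 XOR 1101 = 0000
Remainder = 000 (zero — the frame passes the CRC check).

000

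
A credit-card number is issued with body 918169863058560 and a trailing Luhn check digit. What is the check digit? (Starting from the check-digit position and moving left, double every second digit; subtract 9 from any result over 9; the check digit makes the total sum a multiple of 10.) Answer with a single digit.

Partial digits right→left: 0 6 5 8 5 0 3 6 8 9 6 1 8 1 9
Double every second digit counting from the check-digit position (so the 1st, 3rd, 5th, ... of the partial from the right).
  doubled (with −9 where >9): 0 1 1 6 7 3 7 9 → sum 34
  kept as-is: 6 8 0 6 9 1 1 → sum 31
Total = 34 + 31 = 65.
Check digit = (10 − (65 mod 10)) mod 10 = 5.

5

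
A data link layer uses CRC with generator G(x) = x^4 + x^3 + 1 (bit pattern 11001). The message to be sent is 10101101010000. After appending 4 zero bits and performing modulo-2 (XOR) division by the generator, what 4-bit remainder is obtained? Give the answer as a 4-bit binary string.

0100

Append 4 zeros: 101011010100000000. Divide by 11001 (XOR where the leading bit is 1):
  pos 0: 10101 XOR 11001 = 01100
  pos 1: 11001 XOR 11001 = 00000
  pos 7: 10100 XOR 11001 = 01101
  pos 8: 11010 XOR 11001 = 00011
  pos 11: 11000 XOR 11001 = 00001
Remainder (last 4 bits) = 0100. This is the CRC / FCS.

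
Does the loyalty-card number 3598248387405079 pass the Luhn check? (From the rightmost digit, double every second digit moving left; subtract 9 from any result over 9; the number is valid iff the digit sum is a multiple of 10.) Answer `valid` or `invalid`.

invalid

From the right, keep odd positions and double even positions (subtract 9 from any doubled value over 9):
  doubled (positions 2,4,...): 5 1 8 7 7 4 9 6 → sum 47
  kept (positions 1,3,...): 9 0 0 7 3 4 8 5 → sum 36
Total = 83.
83 mod 10 = 3, so the number is invalid.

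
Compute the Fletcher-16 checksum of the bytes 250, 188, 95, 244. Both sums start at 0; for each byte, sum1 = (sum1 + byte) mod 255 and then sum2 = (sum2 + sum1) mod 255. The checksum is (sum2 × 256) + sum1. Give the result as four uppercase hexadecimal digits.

D50C

Running sums (mod 255):
  after byte 0 (250): sum1=250, sum2=250
  after byte 1 (188): sum1=183, sum2=178
  after byte 2 (95): sum1=23, sum2=201
  after byte 3 (244): sum1=12, sum2=213
Checksum = sum2·256 + sum1 = 213·256 + 12 = 54540 = 0xD50C.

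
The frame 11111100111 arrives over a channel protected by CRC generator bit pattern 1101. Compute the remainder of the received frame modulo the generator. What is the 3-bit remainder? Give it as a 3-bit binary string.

000

Modulo-2 division of 11111100111 by 1101:
  pos 0: 1111 XOR 1101 = 0010
  pos 2: 1011 XOR 1101 = 0110
  pos 3: 1100 XOR 1101 = 0001
  pos 6: 1011 XOR 1101 = 0110
  pos 7: 1101 XOR 1101 = 0000
Remainder = 000 (zero — the frame passes the CRC check).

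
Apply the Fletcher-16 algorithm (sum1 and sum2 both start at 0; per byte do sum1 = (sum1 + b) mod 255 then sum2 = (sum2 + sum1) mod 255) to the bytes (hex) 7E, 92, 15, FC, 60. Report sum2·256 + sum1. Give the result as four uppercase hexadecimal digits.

5C83

Running sums (mod 255):
  after byte 0 (7E): sum1=126, sum2=126
  after byte 1 (92): sum1=17, sum2=143
  after byte 2 (15): sum1=38, sum2=181
  after byte 3 (FC): sum1=35, sum2=216
  after byte 4 (60): sum1=131, sum2=92
Checksum = sum2·256 + sum1 = 92·256 + 131 = 23683 = 0x5C83.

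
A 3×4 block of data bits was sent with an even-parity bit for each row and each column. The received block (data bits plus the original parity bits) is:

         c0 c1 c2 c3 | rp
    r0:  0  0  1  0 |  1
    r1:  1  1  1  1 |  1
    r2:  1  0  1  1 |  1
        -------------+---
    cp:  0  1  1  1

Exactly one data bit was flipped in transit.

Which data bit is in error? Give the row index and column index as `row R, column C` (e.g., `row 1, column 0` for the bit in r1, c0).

row 1, column 3

Recompute each row's even parity and compare to rp:
  r0: data parity 1, sent rp 1 → ok
  r1: data parity 0, sent rp 1 → mismatch
  r2: data parity 1, sent rp 1 → ok
Recompute each column's even parity and compare to cp:
  c0: data parity 0, sent cp 0 → ok
  c1: data parity 1, sent cp 1 → ok
  c2: data parity 1, sent cp 1 → ok
  c3: data parity 0, sent cp 1 → mismatch
Exactly one row (r1) and one column (c3) fail → the flipped bit is at their intersection.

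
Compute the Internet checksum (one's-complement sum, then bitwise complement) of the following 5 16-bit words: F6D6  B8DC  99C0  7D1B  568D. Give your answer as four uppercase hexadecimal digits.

E2E2

One's-complement addition (fold any carry out of bit 15 back into bit 0):
  0xF6D6 + 0xB8DC = 0x1AFB2 → wrap carry → 0xAFB3
  0xAFB3 + 0x99C0 = 0x14973 → wrap carry → 0x4974
  0x4974 + 0x7D1B = 0x0C68F
  0xC68F + 0x568D = 0x11D1C → wrap carry → 0x1D1D
One's-complement sum = 0x1D1D.
Checksum = ~0x1D1D & 0xFFFF = 0xE2E2.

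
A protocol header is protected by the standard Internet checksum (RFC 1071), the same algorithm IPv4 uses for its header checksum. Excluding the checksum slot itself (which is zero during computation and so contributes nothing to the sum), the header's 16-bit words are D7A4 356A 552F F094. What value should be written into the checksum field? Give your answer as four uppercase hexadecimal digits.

AD2C

One's-complement addition (fold any carry out of bit 15 back into bit 0):
  0xD7A4 + 0x356A = 0x10D0E → wrap carry → 0x0D0F
  0x0D0F + 0x552F = 0x0623E
  0x623E + 0xF094 = 0x152D2 → wrap carry → 0x52D3
One's-complement sum = 0x52D3.
Checksum = ~0x52D3 & 0xFFFF = 0xAD2C.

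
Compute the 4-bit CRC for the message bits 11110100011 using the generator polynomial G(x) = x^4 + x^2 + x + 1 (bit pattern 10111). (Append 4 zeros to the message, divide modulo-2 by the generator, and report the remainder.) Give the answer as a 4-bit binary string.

1110

Append 4 zeros: 111101000110000. Divide by 10111 (XOR where the leading bit is 1):
  pos 0: 11110 XOR 10111 = 01001
  pos 1: 10011 XOR 10111 = 00100
  pos 3: 10000 XOR 10111 = 00111
  pos 5: 11101 XOR 10111 = 01010
  pos 6: 10101 XOR 10111 = 00010
  pos 9: 10000 XOR 10111 = 00111
Remainder (last 4 bits) = 1110. This is the CRC / FCS.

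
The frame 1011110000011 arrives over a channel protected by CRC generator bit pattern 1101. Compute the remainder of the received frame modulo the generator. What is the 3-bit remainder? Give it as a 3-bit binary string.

Modulo-2 division of 1011110000011 by 1101:
  pos 0: 1011 XOR 1101 = 0110
  pos 1: 1101 XOR 1101 = 0000
  pos 5: 1000 XOR 1101 = 0101
  pos 6: 1010 XOR 1101 = 0111
  pos 7: 1110 XOR 1101 = 0011
  pos 9: 1111 XOR 1101 = 0010
Remainder = 010 (nonzero — an error is detected).

010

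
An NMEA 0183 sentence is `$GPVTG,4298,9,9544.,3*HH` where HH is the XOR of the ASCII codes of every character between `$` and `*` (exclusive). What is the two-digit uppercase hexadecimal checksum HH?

XOR the ASCII codes of the payload characters:
  'G' = 0x47 → acc = 0x47
  'P' = 0x50 → acc = 0x17
  'V' = 0x56 → acc = 0x41
  'T' = 0x54 → acc = 0x15
  'G' = 0x47 → acc = 0x52
  ',' = 0x2C → acc = 0x7E
  '4' = 0x34 → acc = 0x4A
  '2' = 0x32 → acc = 0x78
  '9' = 0x39 → acc = 0x41
  '8' = 0x38 → acc = 0x79
  ',' = 0x2C → acc = 0x55
  '9' = 0x39 → acc = 0x6C
  ',' = 0x2C → acc = 0x40
  '9' = 0x39 → acc = 0x79
  '5' = 0x35 → acc = 0x4C
  '4' = 0x34 → acc = 0x78
  '4' = 0x34 → acc = 0x4C
  '.' = 0x2E → acc = 0x62
  ',' = 0x2C → acc = 0x4E
  '3' = 0x33 → acc = 0x7D
Checksum = 0x7D.

7D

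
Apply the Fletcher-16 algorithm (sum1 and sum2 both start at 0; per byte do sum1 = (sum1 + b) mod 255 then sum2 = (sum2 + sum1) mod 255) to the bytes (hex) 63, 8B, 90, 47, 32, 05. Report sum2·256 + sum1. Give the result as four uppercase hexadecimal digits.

Running sums (mod 255):
  after byte 0 (63): sum1=99, sum2=99
  after byte 1 (8B): sum1=238, sum2=82
  after byte 2 (90): sum1=127, sum2=209
  after byte 3 (47): sum1=198, sum2=152
  after byte 4 (32): sum1=248, sum2=145
  after byte 5 (05): sum1=253, sum2=143
Checksum = sum2·256 + sum1 = 143·256 + 253 = 36861 = 0x8FFD.

8FFD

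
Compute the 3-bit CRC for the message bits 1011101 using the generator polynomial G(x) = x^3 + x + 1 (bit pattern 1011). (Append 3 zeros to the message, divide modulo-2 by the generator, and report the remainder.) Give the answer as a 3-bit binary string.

Append 3 zeros: 1011101000. Divide by 1011 (XOR where the leading bit is 1):
  pos 0: 1011 XOR 1011 = 0000
  pos 4: 1010 XOR 1011 = 0001
Remainder (last 3 bits) = 100. This is the CRC / FCS.

100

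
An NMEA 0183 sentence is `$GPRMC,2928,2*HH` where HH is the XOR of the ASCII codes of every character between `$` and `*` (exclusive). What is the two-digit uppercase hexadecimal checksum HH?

XOR the ASCII codes of the payload characters:
  'G' = 0x47 → acc = 0x47
  'P' = 0x50 → acc = 0x17
  'R' = 0x52 → acc = 0x45
  'M' = 0x4D → acc = 0x08
  'C' = 0x43 → acc = 0x4B
  ',' = 0x2C → acc = 0x67
  '2' = 0x32 → acc = 0x55
  '9' = 0x39 → acc = 0x6C
  '2' = 0x32 → acc = 0x5E
  '8' = 0x38 → acc = 0x66
  ',' = 0x2C → acc = 0x4A
  '2' = 0x32 → acc = 0x78
Checksum = 0x78.

78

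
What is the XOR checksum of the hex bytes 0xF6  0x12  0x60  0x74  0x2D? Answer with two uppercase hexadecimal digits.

XOR the bytes together:
  start with 0xF6
  0xF6 ⊕ 0x12 = 0xE4
  0xE4 ⊕ 0x60 = 0x84
  0x84 ⊕ 0x74 = 0xF0
  0xF0 ⊕ 0x2D = 0xDD

DD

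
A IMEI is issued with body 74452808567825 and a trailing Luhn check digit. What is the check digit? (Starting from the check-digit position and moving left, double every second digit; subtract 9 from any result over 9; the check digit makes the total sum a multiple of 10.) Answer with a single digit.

9

Partial digits right→left: 5 2 8 7 6 5 8 0 8 2 5 4 4 7
Double every second digit counting from the check-digit position (so the 1st, 3rd, 5th, ... of the partial from the right).
  doubled (with −9 where >9): 1 7 3 7 7 1 8 → sum 34
  kept as-is: 2 7 5 0 2 4 7 → sum 27
Total = 34 + 27 = 61.
Check digit = (10 − (61 mod 10)) mod 10 = 9.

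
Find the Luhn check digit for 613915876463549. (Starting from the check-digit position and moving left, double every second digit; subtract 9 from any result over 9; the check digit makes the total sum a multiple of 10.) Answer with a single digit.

Partial digits right→left: 9 4 5 3 6 4 6 7 8 5 1 9 3 1 6
Double every second digit counting from the check-digit position (so the 1st, 3rd, 5th, ... of the partial from the right).
  doubled (with −9 where >9): 9 1 3 3 7 2 6 3 → sum 34
  kept as-is: 4 3 4 7 5 9 1 → sum 33
Total = 34 + 33 = 67.
Check digit = (10 − (67 mod 10)) mod 10 = 3.

3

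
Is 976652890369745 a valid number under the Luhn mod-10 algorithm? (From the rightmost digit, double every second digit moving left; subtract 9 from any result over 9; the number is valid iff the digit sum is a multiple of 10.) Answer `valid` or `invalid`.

From the right, keep odd positions and double even positions (subtract 9 from any doubled value over 9):
  doubled (positions 2,4,...): 8 9 6 9 4 3 5 → sum 44
  kept (positions 1,3,...): 5 7 6 0 8 5 6 9 → sum 46
Total = 90.
90 mod 10 = 0, so the number is valid.

valid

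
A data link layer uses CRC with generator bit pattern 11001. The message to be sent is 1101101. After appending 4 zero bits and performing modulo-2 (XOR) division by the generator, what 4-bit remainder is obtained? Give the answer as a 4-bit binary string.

Append 4 zeros: 11011010000. Divide by 11001 (XOR where the leading bit is 1):
  pos 0: 11011 XOR 11001 = 00010
  pos 3: 10010 XOR 11001 = 01011
  pos 4: 10110 XOR 11001 = 01111
  pos 5: 11110 XOR 11001 = 00111
Remainder (last 4 bits) = 1110. This is the CRC / FCS.

1110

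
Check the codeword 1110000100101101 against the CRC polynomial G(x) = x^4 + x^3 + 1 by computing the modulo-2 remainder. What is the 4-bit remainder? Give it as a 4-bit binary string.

0011

Modulo-2 division of 1110000100101101 by 11001:
  pos 0: 11100 XOR 11001 = 00101
  pos 2: 10100 XOR 11001 = 01101
  pos 3: 11011 XOR 11001 = 00010
  pos 6: 10001 XOR 11001 = 01000
  pos 7: 10000 XOR 11001 = 01001
  pos 8: 10011 XOR 11001 = 01010
  pos 9: 10101 XOR 11001 = 01100
  pos 10: 11000 XOR 11001 = 00001
Remainder = 0011 (nonzero — an error is detected).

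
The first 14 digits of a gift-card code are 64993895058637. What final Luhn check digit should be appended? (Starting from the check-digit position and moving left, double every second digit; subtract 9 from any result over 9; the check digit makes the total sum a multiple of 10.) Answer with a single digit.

8

Partial digits right→left: 7 3 6 8 5 0 5 9 8 3 9 9 4 6
Double every second digit counting from the check-digit position (so the 1st, 3rd, 5th, ... of the partial from the right).
  doubled (with −9 where >9): 5 3 1 1 7 9 8 → sum 34
  kept as-is: 3 8 0 9 3 9 6 → sum 38
Total = 34 + 38 = 72.
Check digit = (10 − (72 mod 10)) mod 10 = 8.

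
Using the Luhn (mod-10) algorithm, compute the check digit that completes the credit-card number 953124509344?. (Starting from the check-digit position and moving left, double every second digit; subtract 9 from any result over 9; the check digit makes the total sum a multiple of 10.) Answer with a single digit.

3

Partial digits right→left: 4 4 3 9 0 5 4 2 1 3 5 9
Double every second digit counting from the check-digit position (so the 1st, 3rd, 5th, ... of the partial from the right).
  doubled (with −9 where >9): 8 6 0 8 2 1 → sum 25
  kept as-is: 4 9 5 2 3 9 → sum 32
Total = 25 + 32 = 57.
Check digit = (10 − (57 mod 10)) mod 10 = 3.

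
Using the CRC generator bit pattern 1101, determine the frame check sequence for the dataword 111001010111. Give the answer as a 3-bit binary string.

000

Append 3 zeros: 111001010111000. Divide by 1101 (XOR where the leading bit is 1):
  pos 0: 1110 XOR 1101 = 0011
  pos 2: 1101 XOR 1101 = 0000
  pos 7: 1011 XOR 1101 = 0110
  pos 8: 1101 XOR 1101 = 0000
Remainder (last 3 bits) = 000. This is the CRC / FCS.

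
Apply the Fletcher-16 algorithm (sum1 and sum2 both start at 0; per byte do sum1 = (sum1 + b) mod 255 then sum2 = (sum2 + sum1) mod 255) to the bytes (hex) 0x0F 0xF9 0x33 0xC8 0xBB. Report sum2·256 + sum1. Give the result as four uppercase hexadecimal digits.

Running sums (mod 255):
  after byte 0 (0x0F): sum1=15, sum2=15
  after byte 1 (0xF9): sum1=9, sum2=24
  after byte 2 (0x33): sum1=60, sum2=84
  after byte 3 (0xC8): sum1=5, sum2=89
  after byte 4 (0xBB): sum1=192, sum2=26
Checksum = sum2·256 + sum1 = 26·256 + 192 = 6848 = 0x1AC0.

1AC0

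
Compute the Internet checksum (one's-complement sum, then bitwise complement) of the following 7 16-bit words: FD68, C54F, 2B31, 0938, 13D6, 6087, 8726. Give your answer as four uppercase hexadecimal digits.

One's-complement addition (fold any carry out of bit 15 back into bit 0):
  0xFD68 + 0xC54F = 0x1C2B7 → wrap carry → 0xC2B8
  0xC2B8 + 0x2B31 = 0x0EDE9
  0xEDE9 + 0x0938 = 0x0F721
  0xF721 + 0x13D6 = 0x10AF7 → wrap carry → 0x0AF8
  0x0AF8 + 0x6087 = 0x06B7F
  0x6B7F + 0x8726 = 0x0F2A5
One's-complement sum = 0xF2A5.
Checksum = ~0xF2A5 & 0xFFFF = 0x0D5A.

0D5A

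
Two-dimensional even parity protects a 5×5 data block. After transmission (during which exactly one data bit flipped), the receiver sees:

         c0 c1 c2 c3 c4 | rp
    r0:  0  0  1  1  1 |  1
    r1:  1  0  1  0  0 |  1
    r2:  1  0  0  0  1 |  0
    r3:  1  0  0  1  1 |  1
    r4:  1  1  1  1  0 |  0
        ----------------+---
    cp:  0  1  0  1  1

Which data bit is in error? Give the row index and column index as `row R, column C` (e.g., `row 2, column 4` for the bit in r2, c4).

Recompute each row's even parity and compare to rp:
  r0: data parity 1, sent rp 1 → ok
  r1: data parity 0, sent rp 1 → mismatch
  r2: data parity 0, sent rp 0 → ok
  r3: data parity 1, sent rp 1 → ok
  r4: data parity 0, sent rp 0 → ok
Recompute each column's even parity and compare to cp:
  c0: data parity 0, sent cp 0 → ok
  c1: data parity 1, sent cp 1 → ok
  c2: data parity 1, sent cp 0 → mismatch
  c3: data parity 1, sent cp 1 → ok
  c4: data parity 1, sent cp 1 → ok
Exactly one row (r1) and one column (c2) fail → the flipped bit is at their intersection.

row 1, column 2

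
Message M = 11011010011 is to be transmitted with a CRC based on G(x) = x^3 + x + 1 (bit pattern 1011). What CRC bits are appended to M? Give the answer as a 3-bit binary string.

Append 3 zeros: 11011010011000. Divide by 1011 (XOR where the leading bit is 1):
  pos 0: 1101 XOR 1011 = 0110
  pos 1: 1101 XOR 1011 = 0110
  pos 2: 1100 XOR 1011 = 0111
  pos 3: 1111 XOR 1011 = 0100
  pos 4: 1000 XOR 1011 = 0011
  pos 6: 1101 XOR 1011 = 0110
  pos 7: 1101 XOR 1011 = 0110
  pos 8: 1100 XOR 1011 = 0111
  pos 9: 1110 XOR 1011 = 0101
  pos 10: 1010 XOR 1011 = 0001
Remainder (last 3 bits) = 001. This is the CRC / FCS.

001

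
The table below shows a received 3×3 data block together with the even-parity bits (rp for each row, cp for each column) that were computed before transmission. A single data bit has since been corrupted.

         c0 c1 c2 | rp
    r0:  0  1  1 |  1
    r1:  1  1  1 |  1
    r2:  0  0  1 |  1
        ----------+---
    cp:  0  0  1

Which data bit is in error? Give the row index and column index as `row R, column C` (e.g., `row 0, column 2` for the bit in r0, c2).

Recompute each row's even parity and compare to rp:
  r0: data parity 0, sent rp 1 → mismatch
  r1: data parity 1, sent rp 1 → ok
  r2: data parity 1, sent rp 1 → ok
Recompute each column's even parity and compare to cp:
  c0: data parity 1, sent cp 0 → mismatch
  c1: data parity 0, sent cp 0 → ok
  c2: data parity 1, sent cp 1 → ok
Exactly one row (r0) and one column (c0) fail → the flipped bit is at their intersection.

row 0, column 0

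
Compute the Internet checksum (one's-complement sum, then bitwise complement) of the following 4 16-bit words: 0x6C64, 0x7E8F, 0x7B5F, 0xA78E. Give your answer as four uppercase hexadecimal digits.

One's-complement addition (fold any carry out of bit 15 back into bit 0):
  0x6C64 + 0x7E8F = 0x0EAF3
  0xEAF3 + 0x7B5F = 0x16652 → wrap carry → 0x6653
  0x6653 + 0xA78E = 0x10DE1 → wrap carry → 0x0DE2
One's-complement sum = 0x0DE2.
Checksum = ~0x0DE2 & 0xFFFF = 0xF21D.

F21D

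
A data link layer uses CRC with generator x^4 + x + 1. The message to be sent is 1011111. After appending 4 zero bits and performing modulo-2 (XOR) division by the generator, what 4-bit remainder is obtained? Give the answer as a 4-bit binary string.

Append 4 zeros: 10111110000. Divide by 10011 (XOR where the leading bit is 1):
  pos 0: 10111 XOR 10011 = 00100
  pos 2: 10011 XOR 10011 = 00000
Remainder (last 4 bits) = 0000. This is the CRC / FCS.

0000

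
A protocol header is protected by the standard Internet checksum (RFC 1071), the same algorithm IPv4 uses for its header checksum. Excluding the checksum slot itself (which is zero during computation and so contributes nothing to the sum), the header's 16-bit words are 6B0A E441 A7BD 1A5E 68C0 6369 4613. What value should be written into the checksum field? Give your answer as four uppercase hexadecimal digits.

One's-complement addition (fold any carry out of bit 15 back into bit 0):
  0x6B0A + 0xE441 = 0x14F4B → wrap carry → 0x4F4C
  0x4F4C + 0xA7BD = 0x0F709
  0xF709 + 0x1A5E = 0x11167 → wrap carry → 0x1168
  0x1168 + 0x68C0 = 0x07A28
  0x7A28 + 0x6369 = 0x0DD91
  0xDD91 + 0x4613 = 0x123A4 → wrap carry → 0x23A5
One's-complement sum = 0x23A5.
Checksum = ~0x23A5 & 0xFFFF = 0xDC5A.

DC5A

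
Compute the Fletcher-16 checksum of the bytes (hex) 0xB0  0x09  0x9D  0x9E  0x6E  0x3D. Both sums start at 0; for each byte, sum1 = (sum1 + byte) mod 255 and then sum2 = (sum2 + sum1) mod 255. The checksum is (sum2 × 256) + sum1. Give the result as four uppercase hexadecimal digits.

Running sums (mod 255):
  after byte 0 (0xB0): sum1=176, sum2=176
  after byte 1 (0x09): sum1=185, sum2=106
  after byte 2 (0x9D): sum1=87, sum2=193
  after byte 3 (0x9E): sum1=245, sum2=183
  after byte 4 (0x6E): sum1=100, sum2=28
  after byte 5 (0x3D): sum1=161, sum2=189
Checksum = sum2·256 + sum1 = 189·256 + 161 = 48545 = 0xBDA1.

BDA1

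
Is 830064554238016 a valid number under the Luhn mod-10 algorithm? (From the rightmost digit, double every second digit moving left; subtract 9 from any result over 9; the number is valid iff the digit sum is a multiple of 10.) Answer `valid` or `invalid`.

From the right, keep odd positions and double even positions (subtract 9 from any doubled value over 9):
  doubled (positions 2,4,...): 2 7 4 1 8 0 6 → sum 28
  kept (positions 1,3,...): 6 0 3 4 5 6 0 8 → sum 32
Total = 60.
60 mod 10 = 0, so the number is valid.

valid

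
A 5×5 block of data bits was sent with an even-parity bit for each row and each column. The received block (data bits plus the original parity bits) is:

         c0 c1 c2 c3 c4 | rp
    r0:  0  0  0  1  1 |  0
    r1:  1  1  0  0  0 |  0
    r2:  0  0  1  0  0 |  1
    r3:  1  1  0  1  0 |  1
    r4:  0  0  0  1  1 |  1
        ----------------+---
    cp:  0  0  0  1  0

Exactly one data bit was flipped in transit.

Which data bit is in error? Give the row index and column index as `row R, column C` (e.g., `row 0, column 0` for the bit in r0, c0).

row 4, column 2

Recompute each row's even parity and compare to rp:
  r0: data parity 0, sent rp 0 → ok
  r1: data parity 0, sent rp 0 → ok
  r2: data parity 1, sent rp 1 → ok
  r3: data parity 1, sent rp 1 → ok
  r4: data parity 0, sent rp 1 → mismatch
Recompute each column's even parity and compare to cp:
  c0: data parity 0, sent cp 0 → ok
  c1: data parity 0, sent cp 0 → ok
  c2: data parity 1, sent cp 0 → mismatch
  c3: data parity 1, sent cp 1 → ok
  c4: data parity 0, sent cp 0 → ok
Exactly one row (r4) and one column (c2) fail → the flipped bit is at their intersection.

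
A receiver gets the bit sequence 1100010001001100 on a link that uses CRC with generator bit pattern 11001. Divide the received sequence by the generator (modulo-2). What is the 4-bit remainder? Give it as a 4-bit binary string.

Modulo-2 division of 1100010001001100 by 11001:
  pos 0: 11000 XOR 11001 = 00001
  pos 4: 11000 XOR 11001 = 00001
  pos 8: 11001 XOR 11001 = 00000
Remainder = 0100 (nonzero — an error is detected).

0100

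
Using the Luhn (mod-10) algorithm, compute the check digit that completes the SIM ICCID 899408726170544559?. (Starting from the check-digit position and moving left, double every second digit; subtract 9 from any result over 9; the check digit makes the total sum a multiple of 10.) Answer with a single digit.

Partial digits right→left: 9 5 5 4 4 5 0 7 1 6 2 7 8 0 4 9 9 8
Double every second digit counting from the check-digit position (so the 1st, 3rd, 5th, ... of the partial from the right).
  doubled (with −9 where >9): 9 1 8 0 2 4 7 8 9 → sum 48
  kept as-is: 5 4 5 7 6 7 0 9 8 → sum 51
Total = 48 + 51 = 99.
Check digit = (10 − (99 mod 10)) mod 10 = 1.

1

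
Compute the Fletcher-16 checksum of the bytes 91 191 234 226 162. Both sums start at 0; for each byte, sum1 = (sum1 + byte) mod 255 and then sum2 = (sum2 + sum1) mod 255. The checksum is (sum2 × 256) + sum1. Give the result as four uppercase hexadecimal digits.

F08B

Running sums (mod 255):
  after byte 0 (91): sum1=91, sum2=91
  after byte 1 (191): sum1=27, sum2=118
  after byte 2 (234): sum1=6, sum2=124
  after byte 3 (226): sum1=232, sum2=101
  after byte 4 (162): sum1=139, sum2=240
Checksum = sum2·256 + sum1 = 240·256 + 139 = 61579 = 0xF08B.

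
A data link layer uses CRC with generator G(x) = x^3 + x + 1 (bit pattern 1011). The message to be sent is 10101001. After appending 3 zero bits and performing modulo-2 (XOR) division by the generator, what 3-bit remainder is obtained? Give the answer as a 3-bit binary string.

111

Append 3 zeros: 10101001000. Divide by 1011 (XOR where the leading bit is 1):
  pos 0: 1010 XOR 1011 = 0001
  pos 3: 1100 XOR 1011 = 0111
  pos 4: 1111 XOR 1011 = 0100
  pos 5: 1000 XOR 1011 = 0011
  pos 7: 1100 XOR 1011 = 0111
Remainder (last 3 bits) = 111. This is the CRC / FCS.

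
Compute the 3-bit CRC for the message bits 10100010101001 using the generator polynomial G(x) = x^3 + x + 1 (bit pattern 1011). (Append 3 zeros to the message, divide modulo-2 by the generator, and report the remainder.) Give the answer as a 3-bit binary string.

Append 3 zeros: 10100010101001000. Divide by 1011 (XOR where the leading bit is 1):
  pos 0: 1010 XOR 1011 = 0001
  pos 3: 1001 XOR 1011 = 0010
  pos 5: 1001 XOR 1011 = 0010
  pos 7: 1001 XOR 1011 = 0010
  pos 9: 1000 XOR 1011 = 0011
  pos 11: 1110 XOR 1011 = 0101
  pos 12: 1010 XOR 1011 = 0001
Remainder (last 3 bits) = 010. This is the CRC / FCS.

010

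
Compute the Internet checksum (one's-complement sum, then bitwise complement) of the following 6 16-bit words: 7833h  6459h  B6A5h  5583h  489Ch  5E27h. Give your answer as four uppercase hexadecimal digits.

One's-complement addition (fold any carry out of bit 15 back into bit 0):
  0x7833 + 0x6459 = 0x0DC8C
  0xDC8C + 0xB6A5 = 0x19331 → wrap carry → 0x9332
  0x9332 + 0x5583 = 0x0E8B5
  0xE8B5 + 0x489C = 0x13151 → wrap carry → 0x3152
  0x3152 + 0x5E27 = 0x08F79
One's-complement sum = 0x8F79.
Checksum = ~0x8F79 & 0xFFFF = 0x7086.

7086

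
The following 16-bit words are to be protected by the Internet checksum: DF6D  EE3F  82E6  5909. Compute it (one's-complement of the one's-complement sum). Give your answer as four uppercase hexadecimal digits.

One's-complement addition (fold any carry out of bit 15 back into bit 0):
  0xDF6D + 0xEE3F = 0x1CDAC → wrap carry → 0xCDAD
  0xCDAD + 0x82E6 = 0x15093 → wrap carry → 0x5094
  0x5094 + 0x5909 = 0x0A99D
One's-complement sum = 0xA99D.
Checksum = ~0xA99D & 0xFFFF = 0x5662.

5662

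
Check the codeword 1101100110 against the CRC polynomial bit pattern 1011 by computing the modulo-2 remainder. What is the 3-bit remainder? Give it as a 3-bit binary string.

Modulo-2 division of 1101100110 by 1011:
  pos 0: 1101 XOR 1011 = 0110
  pos 1: 1101 XOR 1011 = 0110
  pos 2: 1100 XOR 1011 = 0111
  pos 3: 1110 XOR 1011 = 0101
  pos 4: 1011 XOR 1011 = 0000
Remainder = 010 (nonzero — an error is detected).

010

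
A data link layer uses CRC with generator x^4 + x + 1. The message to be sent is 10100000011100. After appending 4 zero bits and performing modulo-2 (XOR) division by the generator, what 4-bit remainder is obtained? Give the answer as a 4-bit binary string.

0111

Append 4 zeros: 101000000111000000. Divide by 10011 (XOR where the leading bit is 1):
  pos 0: 10100 XOR 10011 = 00111
  pos 2: 11100 XOR 10011 = 01111
  pos 3: 11110 XOR 10011 = 01101
  pos 4: 11010 XOR 10011 = 01001
  pos 5: 10011 XOR 10011 = 00000
  pos 10: 11000 XOR 10011 = 01011
  pos 11: 10110 XOR 10011 = 00101
  pos 13: 10100 XOR 10011 = 00111
Remainder (last 4 bits) = 0111. This is the CRC / FCS.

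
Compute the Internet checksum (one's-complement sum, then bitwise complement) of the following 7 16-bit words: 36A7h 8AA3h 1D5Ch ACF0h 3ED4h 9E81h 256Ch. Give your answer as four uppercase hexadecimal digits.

71A6

One's-complement addition (fold any carry out of bit 15 back into bit 0):
  0x36A7 + 0x8AA3 = 0x0C14A
  0xC14A + 0x1D5C = 0x0DEA6
  0xDEA6 + 0xACF0 = 0x18B96 → wrap carry → 0x8B97
  0x8B97 + 0x3ED4 = 0x0CA6B
  0xCA6B + 0x9E81 = 0x168EC → wrap carry → 0x68ED
  0x68ED + 0x256C = 0x08E59
One's-complement sum = 0x8E59.
Checksum = ~0x8E59 & 0xFFFF = 0x71A6.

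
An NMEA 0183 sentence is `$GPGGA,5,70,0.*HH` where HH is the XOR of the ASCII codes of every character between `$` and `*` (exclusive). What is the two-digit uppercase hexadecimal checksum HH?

56

XOR the ASCII codes of the payload characters:
  'G' = 0x47 → acc = 0x47
  'P' = 0x50 → acc = 0x17
  'G' = 0x47 → acc = 0x50
  'G' = 0x47 → acc = 0x17
  'A' = 0x41 → acc = 0x56
  ',' = 0x2C → acc = 0x7A
  '5' = 0x35 → acc = 0x4F
  ',' = 0x2C → acc = 0x63
  '7' = 0x37 → acc = 0x54
  '0' = 0x30 → acc = 0x64
  ',' = 0x2C → acc = 0x48
  '0' = 0x30 → acc = 0x78
  '.' = 0x2E → acc = 0x56
Checksum = 0x56.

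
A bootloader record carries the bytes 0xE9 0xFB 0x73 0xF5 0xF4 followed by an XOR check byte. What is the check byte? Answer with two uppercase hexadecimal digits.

XOR the bytes together:
  start with 0xE9
  0xE9 ⊕ 0xFB = 0x12
  0x12 ⊕ 0x73 = 0x61
  0x61 ⊕ 0xF5 = 0x94
  0x94 ⊕ 0xF4 = 0x60

60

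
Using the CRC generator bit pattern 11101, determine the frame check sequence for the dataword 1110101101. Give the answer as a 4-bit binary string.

0010

Append 4 zeros: 11101011010000. Divide by 11101 (XOR where the leading bit is 1):
  pos 0: 11101 XOR 11101 = 00000
  pos 6: 11010 XOR 11101 = 00111
  pos 8: 11100 XOR 11101 = 00001
Remainder (last 4 bits) = 0010. This is the CRC / FCS.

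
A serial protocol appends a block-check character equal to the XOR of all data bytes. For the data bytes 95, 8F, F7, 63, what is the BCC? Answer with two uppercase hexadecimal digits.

8E

XOR the bytes together:
  start with 0x95
  0x95 ⊕ 0x8F = 0x1A
  0x1A ⊕ 0xF7 = 0xED
  0xED ⊕ 0x63 = 0x8E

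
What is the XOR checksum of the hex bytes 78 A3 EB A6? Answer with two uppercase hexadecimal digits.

96

XOR the bytes together:
  start with 0x78
  0x78 ⊕ 0xA3 = 0xDB
  0xDB ⊕ 0xEB = 0x30
  0x30 ⊕ 0xA6 = 0x96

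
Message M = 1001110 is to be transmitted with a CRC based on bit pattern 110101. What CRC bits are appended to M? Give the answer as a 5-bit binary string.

01100

Append 5 zeros: 100111000000. Divide by 110101 (XOR where the leading bit is 1):
  pos 0: 100111 XOR 110101 = 010010
  pos 1: 100100 XOR 110101 = 010001
  pos 2: 100010 XOR 110101 = 010111
  pos 3: 101110 XOR 110101 = 011011
  pos 4: 110110 XOR 110101 = 000011
Remainder (last 5 bits) = 01100. This is the CRC / FCS.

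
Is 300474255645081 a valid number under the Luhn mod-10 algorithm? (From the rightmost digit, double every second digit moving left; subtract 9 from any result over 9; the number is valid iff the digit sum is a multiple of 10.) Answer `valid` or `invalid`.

From the right, keep odd positions and double even positions (subtract 9 from any doubled value over 9):
  doubled (positions 2,4,...): 7 1 3 1 8 8 0 → sum 28
  kept (positions 1,3,...): 1 0 4 5 2 7 0 3 → sum 22
Total = 50.
50 mod 10 = 0, so the number is valid.

valid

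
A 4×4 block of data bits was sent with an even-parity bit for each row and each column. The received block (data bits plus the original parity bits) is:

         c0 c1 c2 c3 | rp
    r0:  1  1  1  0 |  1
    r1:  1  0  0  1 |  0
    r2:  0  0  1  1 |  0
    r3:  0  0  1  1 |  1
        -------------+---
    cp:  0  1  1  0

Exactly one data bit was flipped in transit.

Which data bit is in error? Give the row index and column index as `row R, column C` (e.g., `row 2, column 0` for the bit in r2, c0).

Recompute each row's even parity and compare to rp:
  r0: data parity 1, sent rp 1 → ok
  r1: data parity 0, sent rp 0 → ok
  r2: data parity 0, sent rp 0 → ok
  r3: data parity 0, sent rp 1 → mismatch
Recompute each column's even parity and compare to cp:
  c0: data parity 0, sent cp 0 → ok
  c1: data parity 1, sent cp 1 → ok
  c2: data parity 1, sent cp 1 → ok
  c3: data parity 1, sent cp 0 → mismatch
Exactly one row (r3) and one column (c3) fail → the flipped bit is at their intersection.

row 3, column 3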